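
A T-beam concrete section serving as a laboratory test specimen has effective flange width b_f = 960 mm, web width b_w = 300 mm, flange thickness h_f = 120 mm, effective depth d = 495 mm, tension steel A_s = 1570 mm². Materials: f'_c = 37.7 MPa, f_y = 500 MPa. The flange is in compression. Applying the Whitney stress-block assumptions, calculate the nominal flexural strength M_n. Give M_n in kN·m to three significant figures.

M_n ≈ 379 kN·m

Tension: T = A_s f_y = 1570 × 500 = 785000 N.
Try a within the flange: a = T/(0.85 f'_c b_f) = 785000/(0.85 × 37.7 × 960) = 25.52 mm.
Since a = 25.52 ≤ h_f = 120 mm, the stress block lies entirely in the flange; analyse as a rectangular beam of width b_f.
M_n = T(d − a/2) = 785000 × (495 − 12.76) = 378.56 × 10⁶ N·mm.
M_n = 378.56 kN·m.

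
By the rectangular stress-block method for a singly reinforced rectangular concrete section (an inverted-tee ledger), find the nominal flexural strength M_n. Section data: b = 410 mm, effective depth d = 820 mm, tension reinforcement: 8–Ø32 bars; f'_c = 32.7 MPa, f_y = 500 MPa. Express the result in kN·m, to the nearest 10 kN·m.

M_n ≈ 2180 kN·m

A_s = 8 × 804 = 6432 mm².
T = A_s f_y = 6432 × 500 = 3216000 N = 3216 kN.
From C = T: a = T/(0.85 f'_c b) = 3216000/(0.85 × 32.7 × 410) = 282.21 mm.
M_n = T(d − a/2) = 3216 kN × (820 − 141.105) mm = 2183.33 kN·m.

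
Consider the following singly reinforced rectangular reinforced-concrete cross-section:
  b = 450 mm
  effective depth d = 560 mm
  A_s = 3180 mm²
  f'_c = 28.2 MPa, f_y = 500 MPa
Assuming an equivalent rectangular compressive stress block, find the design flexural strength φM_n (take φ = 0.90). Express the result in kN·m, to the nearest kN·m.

T = A_s f_y = 3180 × 500 = 1590000 N = 1590 kN.
From C = T: a = T/(0.85 f'_c b) = 1590000/(0.85 × 28.2 × 450) = 147.41 mm.
M_n = T(d − a/2) = 1590 kN × (560 − 73.705) mm = 773.21 kN·m.
φM_n = 0.90 × 773.21 = 695.89 kN·m.

φM_n ≈ 696 kN·m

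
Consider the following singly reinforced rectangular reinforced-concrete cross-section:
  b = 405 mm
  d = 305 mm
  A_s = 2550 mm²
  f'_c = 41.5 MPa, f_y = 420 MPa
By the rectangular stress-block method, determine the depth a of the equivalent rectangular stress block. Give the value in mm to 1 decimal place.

a ≈ 75.0 mm

T = A_s f_y = 2550 × 420 = 1071000 N = 1071 kN.
Setting C = 0.85 f'_c a b equal to T: a = 1071000/(0.85 × 41.5 × 405) = 75.0 mm.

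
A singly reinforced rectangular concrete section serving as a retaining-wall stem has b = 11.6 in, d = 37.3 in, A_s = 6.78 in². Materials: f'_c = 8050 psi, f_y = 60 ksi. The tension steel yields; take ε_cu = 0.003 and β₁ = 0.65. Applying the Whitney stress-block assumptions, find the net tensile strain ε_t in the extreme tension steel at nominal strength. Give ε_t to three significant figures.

a = A_s f_y/(0.85 f'_c b) = 5.125 in.
β₁ = 0.65, so c = a/β₁ = 5.125/0.65 = 7.885 in.
From the linear strain diagram with ε_cu = 0.003: ε_t = 0.003 (d − c)/c = 0.003 × (37.3 − 7.885)/7.885 = 0.0112.
Since ε_t ≥ 0.005, the section is tension-controlled.

ε_t ≈ 0.0112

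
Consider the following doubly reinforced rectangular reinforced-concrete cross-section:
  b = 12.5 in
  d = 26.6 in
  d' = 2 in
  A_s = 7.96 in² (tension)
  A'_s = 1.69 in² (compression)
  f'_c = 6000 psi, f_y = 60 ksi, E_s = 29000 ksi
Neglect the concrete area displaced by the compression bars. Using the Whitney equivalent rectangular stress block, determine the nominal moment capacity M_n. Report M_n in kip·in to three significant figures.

M_n ≈ 11400 kip·in

Assume both steels yield.
a = (A_s − A'_s) f_y/(0.85 f'_c b) = (7.96 − 1.69) × 60/(0.85 × 6 × 12.5) = 5.901 in.
c = a/β₁ = 5.901/0.75 = 7.868 in; ε'_s = 0.003(c − d')/c = 0.0022 ≥ ε_y = 0.0021, so the compression steel yields.
M_n = (A_s − A'_s) f_y (d − a/2) + A'_s f_y (d − d') = 376.2 × (26.6 − 2.9505) + 101.4 × (26.6 − 2) = 8896.9 + 2494.4 = 11391.3 kip·in.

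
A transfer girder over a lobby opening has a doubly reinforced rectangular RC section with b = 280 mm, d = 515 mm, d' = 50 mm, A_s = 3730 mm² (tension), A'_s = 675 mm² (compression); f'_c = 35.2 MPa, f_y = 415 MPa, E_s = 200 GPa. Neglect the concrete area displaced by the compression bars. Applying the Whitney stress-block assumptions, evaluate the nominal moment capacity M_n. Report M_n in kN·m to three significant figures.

M_n ≈ 687 kN·m

Assume both tension and compression steel yield.
Net tension couple steel: A_s − A'_s = 3055 mm².
a = (A_s − A'_s) f_y / (0.85 f'_c b) = 1267825/(0.85 × 35.2 × 280) = 151.34 mm.
c = a/β₁ = 151.34/0.799 = 189.41 mm; ε'_s = 0.003(c − d')/c = 0.0022 ≥ f_y/E_s = 0.0021, so compression steel does yield.
M_n = (A_s − A'_s) f_y (d − a/2) + A'_s f_y (d − d') = [1267825 × (515 − 75.67) + 280125 × (515 − 50)] × 10⁻⁶ = 556.99 + 130.26 = 687.25 kN·m.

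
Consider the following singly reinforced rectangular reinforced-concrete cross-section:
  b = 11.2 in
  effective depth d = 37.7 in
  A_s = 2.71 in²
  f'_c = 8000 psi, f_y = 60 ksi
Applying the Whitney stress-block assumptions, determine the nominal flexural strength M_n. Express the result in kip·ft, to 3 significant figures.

M_n ≈ 496 kip·ft

T = A_s f_y = 2.71 × 60 = 162.6 kips.
a = T/(0.85 f'_c b) = 162.6/(0.85 × 8 × 11.2) = 2.135 in.
M_n = T(d − a/2) = 162.6 × (37.7 − 1.0675) = 5956.4 kip·in = 5956.4/12 = 496.37 kip·ft.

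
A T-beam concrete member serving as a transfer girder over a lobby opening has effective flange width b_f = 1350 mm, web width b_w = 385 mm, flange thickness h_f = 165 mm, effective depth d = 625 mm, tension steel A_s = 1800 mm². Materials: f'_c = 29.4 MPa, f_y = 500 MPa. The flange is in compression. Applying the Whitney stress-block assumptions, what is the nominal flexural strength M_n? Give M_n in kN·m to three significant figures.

M_n ≈ 550 kN·m

Tension: T = A_s f_y = 1800 × 500 = 900000 N.
Try a within the flange: a = T/(0.85 f'_c b_f) = 900000/(0.85 × 29.4 × 1350) = 26.68 mm.
Since a = 26.68 ≤ h_f = 165 mm, the stress block lies entirely in the flange; analyse as a rectangular beam of width b_f.
M_n = T(d − a/2) = 900000 × (625 − 13.34) = 550.49 × 10⁶ N·mm.
M_n = 550.49 kN·m.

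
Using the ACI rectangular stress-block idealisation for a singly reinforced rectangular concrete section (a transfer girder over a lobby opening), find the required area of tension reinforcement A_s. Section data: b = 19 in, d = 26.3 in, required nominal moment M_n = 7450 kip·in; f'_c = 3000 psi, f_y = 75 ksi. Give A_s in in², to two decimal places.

From M_n = 0.85 f'_c a b (d − a/2):
a = d − √(d² − 2M_n/(0.85 f'_c b)) = 26.3 − √(26.3² − 2 × 7450/(0.85 × 3 × 19)) = 6.700 in.
A_s = 0.85 f'_c a b / f_y = 0.85 × 3 × 6.700 × 19 / 75 = 4.328 in².

A_s ≈ 4.33 in²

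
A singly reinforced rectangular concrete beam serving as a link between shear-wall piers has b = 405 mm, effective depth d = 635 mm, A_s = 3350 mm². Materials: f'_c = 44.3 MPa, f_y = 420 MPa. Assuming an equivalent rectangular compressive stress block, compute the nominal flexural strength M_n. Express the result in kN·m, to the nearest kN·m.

T = A_s f_y = 3350 × 420 = 1407000 N = 1407 kN.
From C = T: a = T/(0.85 f'_c b) = 1407000/(0.85 × 44.3 × 405) = 92.26 mm.
M_n = T(d − a/2) = 1407 kN × (635 − 46.13) mm = 828.54 kN·m.

M_n ≈ 829 kN·m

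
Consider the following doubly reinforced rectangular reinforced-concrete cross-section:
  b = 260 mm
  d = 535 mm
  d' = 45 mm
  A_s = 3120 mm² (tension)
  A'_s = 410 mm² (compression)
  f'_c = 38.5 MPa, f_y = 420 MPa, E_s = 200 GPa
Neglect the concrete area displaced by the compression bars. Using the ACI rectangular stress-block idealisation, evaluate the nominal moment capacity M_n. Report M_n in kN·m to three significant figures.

Assume both tension and compression steel yield.
Net tension couple steel: A_s − A'_s = 2710 mm².
a = (A_s − A'_s) f_y / (0.85 f'_c b) = 1138200/(0.85 × 38.5 × 260) = 133.77 mm.
c = a/β₁ = 133.77/0.775 = 172.61 mm; ε'_s = 0.003(c − d')/c = 0.0022 ≥ f_y/E_s = 0.0021, so compression steel does yield.
M_n = (A_s − A'_s) f_y (d − a/2) + A'_s f_y (d − d') = [1138200 × (535 − 66.885) + 172200 × (535 − 45)] × 10⁻⁶ = 532.81 + 84.38 = 617.19 kN·m.

M_n ≈ 617 kN·m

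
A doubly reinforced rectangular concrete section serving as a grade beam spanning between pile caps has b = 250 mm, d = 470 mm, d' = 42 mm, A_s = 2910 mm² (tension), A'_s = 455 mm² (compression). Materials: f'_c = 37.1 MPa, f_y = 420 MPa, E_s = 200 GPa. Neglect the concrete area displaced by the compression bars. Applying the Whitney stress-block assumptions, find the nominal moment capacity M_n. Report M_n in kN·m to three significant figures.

Assume both tension and compression steel yield.
Net tension couple steel: A_s − A'_s = 2455 mm².
a = (A_s − A'_s) f_y / (0.85 f'_c b) = 1031100/(0.85 × 37.1 × 250) = 130.79 mm.
c = a/β₁ = 130.79/0.785 = 166.61 mm; ε'_s = 0.003(c − d')/c = 0.0022 ≥ f_y/E_s = 0.0021, so compression steel does yield.
M_n = (A_s − A'_s) f_y (d − a/2) + A'_s f_y (d − d') = [1031100 × (470 − 65.395) + 191100 × (470 − 42)] × 10⁻⁶ = 417.19 + 81.79 = 498.98 kN·m.

M_n ≈ 499 kN·m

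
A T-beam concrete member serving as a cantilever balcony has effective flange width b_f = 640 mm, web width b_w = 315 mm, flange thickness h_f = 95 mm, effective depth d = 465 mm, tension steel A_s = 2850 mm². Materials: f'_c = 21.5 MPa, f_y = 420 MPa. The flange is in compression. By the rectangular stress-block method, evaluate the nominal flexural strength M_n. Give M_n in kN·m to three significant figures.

Tension: T = A_s f_y = 2850 × 420 = 1197000 N.
Try a within the flange: a = T/(0.85 f'_c b_f) = 1197000/(0.85 × 21.5 × 640) = 102.34 mm.
a = 102.34 > h_f = 95 mm: the block extends into the web. Split into flange-overhang and web parts.
C_f = 0.85 f'_c (b_f − b_w) h_f = 0.85 × 21.5 × (640 − 315) × 95 = 564241 N.
Remaining web compression depth: a_w = (T − C_f)/(0.85 f'_c b_w) = (1197000 − 564241)/(0.85 × 21.5 × 315) = 109.92 mm.
M_n = C_f(d − h_f/2) + (T − C_f)(d − a_w/2) = 564241 × (465 − 47.5) + 632759 × (465 − 54.96) = 235.57 + 259.46 = 495.03 × 10⁶ N·mm.
M_n = 495.03 kN·m.

M_n ≈ 495 kN·m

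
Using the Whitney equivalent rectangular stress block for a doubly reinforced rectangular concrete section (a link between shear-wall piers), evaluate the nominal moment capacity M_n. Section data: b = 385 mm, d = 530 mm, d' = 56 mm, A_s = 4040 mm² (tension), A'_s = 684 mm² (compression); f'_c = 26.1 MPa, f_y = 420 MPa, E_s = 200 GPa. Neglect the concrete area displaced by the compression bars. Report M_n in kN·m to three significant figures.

M_n ≈ 767 kN·m

Assume both tension and compression steel yield.
Net tension couple steel: A_s − A'_s = 3356 mm².
a = (A_s − A'_s) f_y / (0.85 f'_c b) = 1409520/(0.85 × 26.1 × 385) = 165.03 mm.
c = a/β₁ = 165.03/0.85 = 194.15 mm; ε'_s = 0.003(c − d')/c = 0.0021 ≥ f_y/E_s = 0.0021, so compression steel does yield.
M_n = (A_s − A'_s) f_y (d − a/2) + A'_s f_y (d − d') = [1409520 × (530 − 82.515) + 287280 × (530 − 56)] × 10⁻⁶ = 630.74 + 136.17 = 766.91 kN·m.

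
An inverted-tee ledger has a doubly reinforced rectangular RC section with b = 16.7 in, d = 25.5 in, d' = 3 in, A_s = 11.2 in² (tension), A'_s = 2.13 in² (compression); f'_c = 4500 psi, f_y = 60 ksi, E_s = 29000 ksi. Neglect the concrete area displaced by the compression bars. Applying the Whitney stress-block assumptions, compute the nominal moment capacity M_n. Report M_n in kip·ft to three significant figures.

M_n ≈ 1200 kip·ft

Assume both steels yield.
a = (A_s − A'_s) f_y/(0.85 f'_c b) = (11.2 − 2.13) × 60/(0.85 × 4.5 × 16.7) = 8.519 in.
c = a/β₁ = 8.519/0.825 = 10.326 in; ε'_s = 0.003(c − d')/c = 0.0021 ≥ ε_y = 0.0021, so the compression steel yields.
M_n = (A_s − A'_s) f_y (d − a/2) + A'_s f_y (d − d') = 544.2 × (25.5 − 4.2595) + 127.8 × (25.5 − 3) = 11559.1 + 2875.5 = 14434.6 kip·in = 14434.6/12 = 1202.88 kip·ft.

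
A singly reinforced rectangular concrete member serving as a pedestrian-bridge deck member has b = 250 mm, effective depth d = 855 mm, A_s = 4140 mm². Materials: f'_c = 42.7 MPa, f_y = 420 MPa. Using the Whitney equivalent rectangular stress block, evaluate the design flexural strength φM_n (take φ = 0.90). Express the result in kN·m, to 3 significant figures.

T = A_s f_y = 4140 × 420 = 1738800 N = 1738.8 kN.
From C = T: a = T/(0.85 f'_c b) = 1738800/(0.85 × 42.7 × 250) = 191.63 mm.
M_n = T(d − a/2) = 1738.8 kN × (855 − 95.815) mm = 1320.07 kN·m.
φM_n = 0.90 × 1320.07 = 1188.06 kN·m.

φM_n ≈ 1190 kN·m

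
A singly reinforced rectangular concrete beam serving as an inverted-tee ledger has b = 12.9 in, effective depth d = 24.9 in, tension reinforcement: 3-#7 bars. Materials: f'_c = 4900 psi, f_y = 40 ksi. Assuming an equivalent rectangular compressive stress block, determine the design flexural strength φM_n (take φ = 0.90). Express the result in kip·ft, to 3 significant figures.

A_s = 3 × 0.6 = 1.8 in².
T = A_s f_y = 1.8 × 40 = 72 kips.
a = T/(0.85 f'_c b) = 72/(0.85 × 4.9 × 12.9) = 1.340 in.
M_n = T(d − a/2) = 72 × (24.9 − 0.67) = 1744.6 kip·in = 1744.6/12 = 145.38 kip·ft.
φM_n = 0.90 × 145.38 = 130.84 kip·ft.

φM_n ≈ 131 kip·ft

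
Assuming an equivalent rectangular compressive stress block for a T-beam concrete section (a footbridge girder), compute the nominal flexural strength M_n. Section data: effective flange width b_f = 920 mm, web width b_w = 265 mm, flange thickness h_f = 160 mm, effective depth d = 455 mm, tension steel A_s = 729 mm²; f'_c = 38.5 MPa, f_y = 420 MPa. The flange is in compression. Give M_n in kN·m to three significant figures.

M_n ≈ 138 kN·m

Tension: T = A_s f_y = 729 × 420 = 306180 N.
Try a within the flange: a = T/(0.85 f'_c b_f) = 306180/(0.85 × 38.5 × 920) = 10.17 mm.
Since a = 10.17 ≤ h_f = 160 mm, the stress block lies entirely in the flange; analyse as a rectangular beam of width b_f.
M_n = T(d − a/2) = 306180 × (455 − 5.085) = 137.75 × 10⁶ N·mm.
M_n = 137.75 kN·m.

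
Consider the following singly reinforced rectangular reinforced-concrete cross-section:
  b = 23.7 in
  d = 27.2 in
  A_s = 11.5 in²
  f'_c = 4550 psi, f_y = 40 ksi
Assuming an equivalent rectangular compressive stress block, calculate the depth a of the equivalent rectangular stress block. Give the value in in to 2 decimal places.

T = A_s f_y = 11.5 × 40 = 460 kips.
a = T/(0.85 f'_c b) = 460/(0.85 × 4.55 × 23.7) = 5.02 in.

a ≈ 5.02 in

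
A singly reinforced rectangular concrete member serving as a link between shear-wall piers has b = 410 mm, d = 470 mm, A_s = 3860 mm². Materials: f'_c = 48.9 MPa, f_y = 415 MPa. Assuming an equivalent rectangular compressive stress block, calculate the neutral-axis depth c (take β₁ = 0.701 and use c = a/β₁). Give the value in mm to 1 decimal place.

c ≈ 134.1 mm

T = A_s f_y = 3860 × 415 = 1601900 N = 1601.9 kN.
Setting C = 0.85 f'_c a b equal to T: a = 1601900/(0.85 × 48.9 × 410) = 93.999 mm.
With β₁ = 0.701, c = a/β₁ = 93.999/0.701 = 134.1 mm.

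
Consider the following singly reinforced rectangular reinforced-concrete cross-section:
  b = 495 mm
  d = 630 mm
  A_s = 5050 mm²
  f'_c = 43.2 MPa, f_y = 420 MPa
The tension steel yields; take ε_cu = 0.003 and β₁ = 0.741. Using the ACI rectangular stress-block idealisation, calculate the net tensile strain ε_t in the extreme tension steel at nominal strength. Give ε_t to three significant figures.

ε_t ≈ 0.00900

a = A_s f_y/(0.85 f'_c b) = 116.69 mm.
β₁ = 0.741, so c = a/β₁ = 116.69/0.741 = 157.48 mm.
From the linear strain diagram with ε_cu = 0.003: ε_t = 0.003 (d − c)/c = 0.003 × (630 − 157.48)/157.48 = 0.00900.
Since ε_t ≥ 0.005, the section is tension-controlled.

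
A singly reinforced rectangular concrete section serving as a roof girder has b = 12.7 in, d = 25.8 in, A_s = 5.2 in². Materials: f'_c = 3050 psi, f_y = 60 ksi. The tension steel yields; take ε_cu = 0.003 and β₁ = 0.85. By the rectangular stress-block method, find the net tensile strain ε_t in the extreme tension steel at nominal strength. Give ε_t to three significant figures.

a = A_s f_y/(0.85 f'_c b) = 9.476 in.
β₁ = 0.85, so c = a/β₁ = 9.476/0.85 = 11.148 in.
From the linear strain diagram with ε_cu = 0.003: ε_t = 0.003 (d − c)/c = 0.003 × (25.8 − 11.148)/11.148 = 0.00394.
ε_t < 0.004 — the section is over-reinforced for flexure under ACI limits.

ε_t ≈ 0.00394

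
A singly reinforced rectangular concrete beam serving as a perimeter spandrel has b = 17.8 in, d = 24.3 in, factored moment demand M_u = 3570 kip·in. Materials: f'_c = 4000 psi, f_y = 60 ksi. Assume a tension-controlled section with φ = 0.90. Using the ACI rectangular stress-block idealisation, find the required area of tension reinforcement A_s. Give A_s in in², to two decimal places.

M_n = M_u/φ = 3570/0.90 = 3966.67 kip·in.
From M_n = 0.85 f'_c a b (d − a/2):
a = d − √(d² − 2M_n/(0.85 f'_c b)) = 24.3 − √(24.3² − 2 × 3966.67/(0.85 × 4 × 17.8)) = 2.866 in.
A_s = 0.85 f'_c a b / f_y = 0.85 × 4 × 2.866 × 17.8 / 60 = 2.891 in².

A_s ≈ 2.89 in²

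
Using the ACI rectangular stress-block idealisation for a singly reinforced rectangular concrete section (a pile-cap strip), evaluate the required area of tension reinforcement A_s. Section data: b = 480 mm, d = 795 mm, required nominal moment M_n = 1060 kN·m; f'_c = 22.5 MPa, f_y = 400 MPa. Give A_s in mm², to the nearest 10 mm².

A_s ≈ 3710 mm²

With M_n = 0.85 f'_c a b (d − a/2), solve the quadratic for a:
a = d − √(d² − 2M_n/(0.85 f'_c b)) = 795 − √(795² − 2 × 1060×10⁶/(0.85 × 22.5 × 480)) = 161.68 mm.
A_s = 0.85 f'_c a b / f_y = 0.85 × 22.5 × 161.68 × 480 / 400 = 3710.6 mm².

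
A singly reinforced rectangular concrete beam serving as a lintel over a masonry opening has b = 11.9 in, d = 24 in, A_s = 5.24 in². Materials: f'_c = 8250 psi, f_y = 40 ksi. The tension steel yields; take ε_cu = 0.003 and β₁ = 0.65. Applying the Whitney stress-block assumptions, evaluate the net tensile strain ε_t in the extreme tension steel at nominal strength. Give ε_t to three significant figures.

a = A_s f_y/(0.85 f'_c b) = 2.512 in.
β₁ = 0.65, so c = a/β₁ = 2.512/0.65 = 3.865 in.
From the linear strain diagram with ε_cu = 0.003: ε_t = 0.003 (d − c)/c = 0.003 × (24 − 3.865)/3.865 = 0.0156.
Since ε_t ≥ 0.005, the section is tension-controlled.

ε_t ≈ 0.0156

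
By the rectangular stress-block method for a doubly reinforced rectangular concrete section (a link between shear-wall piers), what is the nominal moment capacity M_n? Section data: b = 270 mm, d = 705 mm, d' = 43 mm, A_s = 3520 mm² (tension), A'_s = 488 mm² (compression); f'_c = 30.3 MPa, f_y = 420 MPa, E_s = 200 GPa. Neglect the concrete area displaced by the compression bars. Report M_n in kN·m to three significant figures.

Assume both tension and compression steel yield.
Net tension couple steel: A_s − A'_s = 3032 mm².
a = (A_s − A'_s) f_y / (0.85 f'_c b) = 1273440/(0.85 × 30.3 × 270) = 183.13 mm.
c = a/β₁ = 183.13/0.834 = 219.58 mm; ε'_s = 0.003(c − d')/c = 0.0024 ≥ f_y/E_s = 0.0021, so compression steel does yield.
M_n = (A_s − A'_s) f_y (d − a/2) + A'_s f_y (d − d') = [1273440 × (705 − 91.565) + 204960 × (705 − 43)] × 10⁻⁶ = 781.17 + 135.68 = 916.85 kN·m.

M_n ≈ 917 kN·m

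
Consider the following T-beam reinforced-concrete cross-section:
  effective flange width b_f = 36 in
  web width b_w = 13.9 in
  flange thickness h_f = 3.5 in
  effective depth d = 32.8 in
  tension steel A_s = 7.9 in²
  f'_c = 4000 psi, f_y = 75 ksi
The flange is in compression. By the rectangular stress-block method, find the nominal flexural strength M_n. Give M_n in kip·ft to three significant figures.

Tension: T = A_s f_y = 7.9 × 75 = 592.5 kips.
Try a within the flange: a = T/(0.85 f'_c b_f) = 592.5/(0.85 × 4 × 36) = 4.841 in.
a = 4.841 > h_f = 3.5 in: the block extends into the web. Split into flange-overhang and web parts.
C_f = 0.85 f'_c (b_f − b_w) h_f = 0.85 × 4 × (36 − 13.9) × 3.5 = 263.0 kips.
Remaining web compression depth: a_w = (T − C_f)/(0.85 f'_c b_w) = (592.5 − 263.0)/(0.85 × 4 × 13.9) = 6.972 in.
M_n = C_f(d − h_f/2) + (T − C_f)(d − a_w/2) = 263.0 × (32.8 − 1.75) + 329.5 × (32.8 − 3.486) = 8166.2 + 9659.0 = 17825.2 kip·in.
M_n = 17825.2/12 = 1485.43 kip·ft.

M_n ≈ 1490 kip·ft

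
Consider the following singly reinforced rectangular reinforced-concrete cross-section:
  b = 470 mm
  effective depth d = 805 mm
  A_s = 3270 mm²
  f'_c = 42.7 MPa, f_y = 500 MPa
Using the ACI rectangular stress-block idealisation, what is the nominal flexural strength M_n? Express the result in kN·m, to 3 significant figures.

T = A_s f_y = 3270 × 500 = 1635000 N = 1635 kN.
From C = T: a = T/(0.85 f'_c b) = 1635000/(0.85 × 42.7 × 470) = 95.85 mm.
M_n = T(d − a/2) = 1635 kN × (805 − 47.925) mm = 1237.82 kN·m.

M_n ≈ 1240 kN·m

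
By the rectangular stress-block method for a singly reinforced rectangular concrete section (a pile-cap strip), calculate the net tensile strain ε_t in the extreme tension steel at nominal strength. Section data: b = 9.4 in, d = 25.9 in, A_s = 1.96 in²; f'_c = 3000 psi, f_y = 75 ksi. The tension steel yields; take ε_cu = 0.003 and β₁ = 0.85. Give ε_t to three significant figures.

ε_t ≈ 0.00777

a = A_s f_y/(0.85 f'_c b) = 6.133 in.
β₁ = 0.85, so c = a/β₁ = 6.133/0.85 = 7.215 in.
From the linear strain diagram with ε_cu = 0.003: ε_t = 0.003 (d − c)/c = 0.003 × (25.9 − 7.215)/7.215 = 0.00777.
Since ε_t ≥ 0.005, the section is tension-controlled.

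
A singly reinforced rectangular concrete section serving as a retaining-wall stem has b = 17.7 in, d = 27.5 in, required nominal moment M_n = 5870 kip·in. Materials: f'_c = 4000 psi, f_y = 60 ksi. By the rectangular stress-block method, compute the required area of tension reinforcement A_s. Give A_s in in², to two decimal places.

A_s ≈ 3.82 in²

From M_n = 0.85 f'_c a b (d − a/2):
a = d − √(d² − 2M_n/(0.85 f'_c b)) = 27.5 − √(27.5² − 2 × 5870/(0.85 × 4 × 17.7)) = 3.811 in.
A_s = 0.85 f'_c a b / f_y = 0.85 × 4 × 3.811 × 17.7 / 60 = 3.822 in².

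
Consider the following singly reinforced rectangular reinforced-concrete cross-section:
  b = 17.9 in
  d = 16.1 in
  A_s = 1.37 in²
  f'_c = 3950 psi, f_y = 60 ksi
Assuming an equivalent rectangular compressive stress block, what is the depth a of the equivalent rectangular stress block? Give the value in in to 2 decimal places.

a ≈ 1.37 in

T = A_s f_y = 1.37 × 60 = 82.2 kips.
a = T/(0.85 f'_c b) = 82.2/(0.85 × 3.95 × 17.9) = 1.37 in.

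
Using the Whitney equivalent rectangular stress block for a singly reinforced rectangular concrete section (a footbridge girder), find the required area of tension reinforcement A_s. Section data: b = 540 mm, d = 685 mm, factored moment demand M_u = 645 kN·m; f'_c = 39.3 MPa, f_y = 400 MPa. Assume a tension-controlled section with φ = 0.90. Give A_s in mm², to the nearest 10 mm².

A_s ≈ 2740 mm²

M_n = M_u/φ = 645/0.90 = 716.667 kN·m.
With M_n = 0.85 f'_c a b (d − a/2), solve the quadratic for a:
a = d − √(d² − 2M_n/(0.85 f'_c b)) = 685 − √(685² − 2 × 716.667×10⁶/(0.85 × 39.3 × 540)) = 60.69 mm.
A_s = 0.85 f'_c a b / f_y = 0.85 × 39.3 × 60.69 × 540 / 400 = 2736.9 mm².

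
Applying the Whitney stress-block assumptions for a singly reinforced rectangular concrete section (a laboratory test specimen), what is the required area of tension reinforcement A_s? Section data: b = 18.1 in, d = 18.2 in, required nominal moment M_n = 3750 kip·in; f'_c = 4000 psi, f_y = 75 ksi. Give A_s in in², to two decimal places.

From M_n = 0.85 f'_c a b (d − a/2):
a = d − √(d² − 2M_n/(0.85 f'_c b)) = 18.2 − √(18.2² − 2 × 3750/(0.85 × 4 × 18.1)) = 3.730 in.
A_s = 0.85 f'_c a b / f_y = 0.85 × 4 × 3.730 × 18.1 / 75 = 3.061 in².

A_s ≈ 3.06 in²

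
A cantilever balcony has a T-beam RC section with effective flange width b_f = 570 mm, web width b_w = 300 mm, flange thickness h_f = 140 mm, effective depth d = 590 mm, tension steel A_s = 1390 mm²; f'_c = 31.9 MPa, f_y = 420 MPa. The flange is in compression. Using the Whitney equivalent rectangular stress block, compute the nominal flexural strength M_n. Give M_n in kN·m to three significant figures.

M_n ≈ 333 kN·m

Tension: T = A_s f_y = 1390 × 420 = 583800 N.
Try a within the flange: a = T/(0.85 f'_c b_f) = 583800/(0.85 × 31.9 × 570) = 37.77 mm.
Since a = 37.77 ≤ h_f = 140 mm, the stress block lies entirely in the flange; analyse as a rectangular beam of width b_f.
M_n = T(d − a/2) = 583800 × (590 − 18.885) = 333.42 × 10⁶ N·mm.
M_n = 333.42 kN·m.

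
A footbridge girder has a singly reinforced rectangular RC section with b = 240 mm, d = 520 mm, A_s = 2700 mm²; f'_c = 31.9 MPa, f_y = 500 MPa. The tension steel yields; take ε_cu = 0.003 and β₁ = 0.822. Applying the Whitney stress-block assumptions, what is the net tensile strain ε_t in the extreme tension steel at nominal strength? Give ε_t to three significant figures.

ε_t ≈ 0.00318

a = A_s f_y/(0.85 f'_c b) = 207.45 mm.
β₁ = 0.822, so c = a/β₁ = 207.45/0.822 = 252.37 mm.
From the linear strain diagram with ε_cu = 0.003: ε_t = 0.003 (d − c)/c = 0.003 × (520 − 252.37)/252.37 = 0.00318.
ε_t < 0.004 — the section is over-reinforced for flexure under ACI limits.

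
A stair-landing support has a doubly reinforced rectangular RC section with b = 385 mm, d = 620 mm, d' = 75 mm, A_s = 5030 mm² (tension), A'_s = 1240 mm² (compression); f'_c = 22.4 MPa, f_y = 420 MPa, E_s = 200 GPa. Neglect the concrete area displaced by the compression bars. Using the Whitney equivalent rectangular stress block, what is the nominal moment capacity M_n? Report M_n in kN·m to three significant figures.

Assume both tension and compression steel yield.
Net tension couple steel: A_s − A'_s = 3790 mm².
a = (A_s − A'_s) f_y / (0.85 f'_c b) = 1591800/(0.85 × 22.4 × 385) = 217.15 mm.
c = a/β₁ = 217.15/0.85 = 255.47 mm; ε'_s = 0.003(c − d')/c = 0.0021 ≥ f_y/E_s = 0.0021, so compression steel does yield.
M_n = (A_s − A'_s) f_y (d − a/2) + A'_s f_y (d − d') = [1591800 × (620 − 108.575) + 520800 × (620 − 75)] × 10⁻⁶ = 814.09 + 283.84 = 1097.93 kN·m.

M_n ≈ 1100 kN·m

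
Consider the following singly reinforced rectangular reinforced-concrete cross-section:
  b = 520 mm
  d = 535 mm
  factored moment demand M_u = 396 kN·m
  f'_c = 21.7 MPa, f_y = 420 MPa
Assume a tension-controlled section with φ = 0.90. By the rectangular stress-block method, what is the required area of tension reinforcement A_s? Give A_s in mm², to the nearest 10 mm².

A_s ≈ 2150 mm²

M_n = M_u/φ = 396/0.90 = 440 kN·m.
With M_n = 0.85 f'_c a b (d − a/2), solve the quadratic for a:
a = d − √(d² − 2M_n/(0.85 f'_c b)) = 535 − √(535² − 2 × 440×10⁶/(0.85 × 21.7 × 520)) = 94.01 mm.
A_s = 0.85 f'_c a b / f_y = 0.85 × 21.7 × 94.01 × 520 / 420 = 2146.9 mm².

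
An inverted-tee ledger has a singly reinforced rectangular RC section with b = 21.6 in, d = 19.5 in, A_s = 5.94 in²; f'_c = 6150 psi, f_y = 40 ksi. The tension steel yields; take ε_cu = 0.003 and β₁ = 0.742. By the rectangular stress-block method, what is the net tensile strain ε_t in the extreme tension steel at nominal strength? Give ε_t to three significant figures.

a = A_s f_y/(0.85 f'_c b) = 2.104 in.
β₁ = 0.742, so c = a/β₁ = 2.104/0.742 = 2.836 in.
From the linear strain diagram with ε_cu = 0.003: ε_t = 0.003 (d − c)/c = 0.003 × (19.5 − 2.836)/2.836 = 0.0176.
Since ε_t ≥ 0.005, the section is tension-controlled.

ε_t ≈ 0.0176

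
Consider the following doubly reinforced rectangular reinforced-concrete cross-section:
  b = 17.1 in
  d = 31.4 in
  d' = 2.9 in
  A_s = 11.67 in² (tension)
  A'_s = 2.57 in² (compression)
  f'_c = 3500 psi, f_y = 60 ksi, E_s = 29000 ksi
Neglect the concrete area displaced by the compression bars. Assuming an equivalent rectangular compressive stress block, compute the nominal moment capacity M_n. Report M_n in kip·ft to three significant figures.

M_n ≈ 1550 kip·ft

Assume both steels yield.
a = (A_s − A'_s) f_y/(0.85 f'_c b) = (11.67 − 2.57) × 60/(0.85 × 3.5 × 17.1) = 10.733 in.
c = a/β₁ = 10.733/0.85 = 12.627 in; ε'_s = 0.003(c − d')/c = 0.0023 ≥ ε_y = 0.0021, so the compression steel yields.
M_n = (A_s − A'_s) f_y (d − a/2) + A'_s f_y (d − d') = 546 × (31.4 − 5.3665) + 154.2 × (31.4 − 2.9) = 14214.3 + 4394.7 = 18609.0 kip·in = 18609.0/12 = 1550.75 kip·ft.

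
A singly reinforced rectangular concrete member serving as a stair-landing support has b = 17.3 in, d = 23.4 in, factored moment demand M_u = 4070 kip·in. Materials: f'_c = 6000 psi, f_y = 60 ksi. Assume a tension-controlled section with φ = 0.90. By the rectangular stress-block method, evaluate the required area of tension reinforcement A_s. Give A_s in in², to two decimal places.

M_n = M_u/φ = 4070/0.90 = 4522.22 kip·in.
From M_n = 0.85 f'_c a b (d − a/2):
a = d − √(d² − 2M_n/(0.85 f'_c b)) = 23.4 − √(23.4² − 2 × 4522.22/(0.85 × 6 × 17.3)) = 2.304 in.
A_s = 0.85 f'_c a b / f_y = 0.85 × 6 × 2.304 × 17.3 / 60 = 3.388 in².

A_s ≈ 3.39 in²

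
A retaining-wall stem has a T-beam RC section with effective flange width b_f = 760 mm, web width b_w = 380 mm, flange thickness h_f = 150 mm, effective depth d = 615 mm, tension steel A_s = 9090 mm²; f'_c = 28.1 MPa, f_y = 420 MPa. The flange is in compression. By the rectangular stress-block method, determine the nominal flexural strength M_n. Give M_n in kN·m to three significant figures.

Tension: T = A_s f_y = 9090 × 420 = 3817800 N.
Try a within the flange: a = T/(0.85 f'_c b_f) = 3817800/(0.85 × 28.1 × 760) = 210.32 mm.
a = 210.32 > h_f = 150 mm: the block extends into the web. Split into flange-overhang and web parts.
C_f = 0.85 f'_c (b_f − b_w) h_f = 0.85 × 28.1 × (760 − 380) × 150 = 1361445 N.
Remaining web compression depth: a_w = (T − C_f)/(0.85 f'_c b_w) = (3817800 − 1361445)/(0.85 × 28.1 × 380) = 270.63 mm.
M_n = C_f(d − h_f/2) + (T − C_f)(d − a_w/2) = 1361445 × (615 − 75) + 2456355 × (615 − 135.315) = 735.18 + 1178.28 = 1913.46 × 10⁶ N·mm.
M_n = 1913.46 kN·m.

M_n ≈ 1910 kN·m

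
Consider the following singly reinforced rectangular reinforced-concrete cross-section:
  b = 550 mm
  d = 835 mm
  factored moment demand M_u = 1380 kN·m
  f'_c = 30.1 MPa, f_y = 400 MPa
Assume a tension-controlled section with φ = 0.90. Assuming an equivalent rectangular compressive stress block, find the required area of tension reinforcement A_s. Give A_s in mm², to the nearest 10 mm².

A_s ≈ 5020 mm²

M_n = M_u/φ = 1380/0.90 = 1533.33 kN·m.
With M_n = 0.85 f'_c a b (d − a/2), solve the quadratic for a:
a = d − √(d² − 2M_n/(0.85 f'_c b)) = 835 − √(835² − 2 × 1533.33×10⁶/(0.85 × 30.1 × 550)) = 142.69 mm.
A_s = 0.85 f'_c a b / f_y = 0.85 × 30.1 × 142.69 × 550 / 400 = 5019.7 mm².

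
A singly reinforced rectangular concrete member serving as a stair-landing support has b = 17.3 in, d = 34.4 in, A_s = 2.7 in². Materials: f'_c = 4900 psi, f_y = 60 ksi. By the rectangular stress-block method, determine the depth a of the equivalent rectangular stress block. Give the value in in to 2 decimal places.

a ≈ 2.25 in

T = A_s f_y = 2.7 × 60 = 162 kips.
a = T/(0.85 f'_c b) = 162/(0.85 × 4.9 × 17.3) = 2.25 in.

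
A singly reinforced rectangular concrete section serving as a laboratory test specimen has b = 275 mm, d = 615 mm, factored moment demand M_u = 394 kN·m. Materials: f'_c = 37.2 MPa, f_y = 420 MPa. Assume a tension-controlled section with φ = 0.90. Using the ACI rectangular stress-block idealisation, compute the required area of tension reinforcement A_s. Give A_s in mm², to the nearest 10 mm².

A_s ≈ 1830 mm²

M_n = M_u/φ = 394/0.90 = 437.778 kN·m.
With M_n = 0.85 f'_c a b (d − a/2), solve the quadratic for a:
a = d − √(d² − 2M_n/(0.85 f'_c b)) = 615 − √(615² − 2 × 437.778×10⁶/(0.85 × 37.2 × 275)) = 88.18 mm.
A_s = 0.85 f'_c a b / f_y = 0.85 × 37.2 × 88.18 × 275 / 420 = 1825.6 mm².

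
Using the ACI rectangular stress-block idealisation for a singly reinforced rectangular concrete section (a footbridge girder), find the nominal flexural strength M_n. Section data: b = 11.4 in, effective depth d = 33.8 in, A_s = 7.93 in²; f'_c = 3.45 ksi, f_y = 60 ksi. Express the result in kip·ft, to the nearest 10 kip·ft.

M_n ≈ 1060 kip·ft

T = A_s f_y = 7.93 × 60 = 475.8 kips.
a = T/(0.85 f'_c b) = 475.8/(0.85 × 3.45 × 11.4) = 14.233 in.
M_n = T(d − a/2) = 475.8 × (33.8 − 7.1165) = 12696.0 kip·in = 12696.0/12 = 1058.00 kip·ft.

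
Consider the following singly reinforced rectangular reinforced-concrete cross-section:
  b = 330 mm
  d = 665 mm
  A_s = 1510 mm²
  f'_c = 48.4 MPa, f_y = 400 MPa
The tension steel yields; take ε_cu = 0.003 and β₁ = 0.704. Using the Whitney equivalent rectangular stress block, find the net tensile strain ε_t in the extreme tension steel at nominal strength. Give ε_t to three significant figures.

ε_t ≈ 0.0286

a = A_s f_y/(0.85 f'_c b) = 44.49 mm.
β₁ = 0.704, so c = a/β₁ = 44.49/0.704 = 63.20 mm.
From the linear strain diagram with ε_cu = 0.003: ε_t = 0.003 (d − c)/c = 0.003 × (665 − 63.20)/63.20 = 0.0286.
Since ε_t ≥ 0.005, the section is tension-controlled.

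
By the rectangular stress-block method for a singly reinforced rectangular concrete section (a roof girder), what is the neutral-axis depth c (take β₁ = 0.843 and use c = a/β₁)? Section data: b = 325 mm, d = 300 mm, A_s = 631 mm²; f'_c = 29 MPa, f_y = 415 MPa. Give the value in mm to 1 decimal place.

c ≈ 38.8 mm

T = A_s f_y = 631 × 415 = 261865 N = 261.865 kN.
Setting C = 0.85 f'_c a b equal to T: a = 261865/(0.85 × 29 × 325) = 32.687 mm.
With β₁ = 0.843, c = a/β₁ = 32.687/0.843 = 38.8 mm.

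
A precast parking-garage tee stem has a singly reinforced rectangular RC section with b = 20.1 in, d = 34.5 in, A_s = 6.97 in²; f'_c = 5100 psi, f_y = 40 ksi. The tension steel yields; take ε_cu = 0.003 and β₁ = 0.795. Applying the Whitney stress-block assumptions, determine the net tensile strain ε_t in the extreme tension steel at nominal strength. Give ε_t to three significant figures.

a = A_s f_y/(0.85 f'_c b) = 3.200 in.
β₁ = 0.795, so c = a/β₁ = 3.200/0.795 = 4.025 in.
From the linear strain diagram with ε_cu = 0.003: ε_t = 0.003 (d − c)/c = 0.003 × (34.5 − 4.025)/4.025 = 0.0227.
Since ε_t ≥ 0.005, the section is tension-controlled.

ε_t ≈ 0.0227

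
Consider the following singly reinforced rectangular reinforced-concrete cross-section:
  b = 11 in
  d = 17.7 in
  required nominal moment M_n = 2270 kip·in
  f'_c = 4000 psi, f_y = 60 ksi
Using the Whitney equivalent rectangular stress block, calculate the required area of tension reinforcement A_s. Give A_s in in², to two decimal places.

A_s ≈ 2.40 in²

From M_n = 0.85 f'_c a b (d − a/2):
a = d − √(d² − 2M_n/(0.85 f'_c b)) = 17.7 − √(17.7² − 2 × 2270/(0.85 × 4 × 11)) = 3.847 in.
A_s = 0.85 f'_c a b / f_y = 0.85 × 4 × 3.847 × 11 / 60 = 2.398 in².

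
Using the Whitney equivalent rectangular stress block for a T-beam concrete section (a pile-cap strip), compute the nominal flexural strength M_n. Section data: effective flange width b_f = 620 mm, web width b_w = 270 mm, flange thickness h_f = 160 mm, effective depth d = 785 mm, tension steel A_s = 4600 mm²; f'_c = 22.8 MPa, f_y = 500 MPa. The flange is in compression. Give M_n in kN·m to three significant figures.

M_n ≈ 1580 kN·m

Tension: T = A_s f_y = 4600 × 500 = 2300000 N.
Try a within the flange: a = T/(0.85 f'_c b_f) = 2300000/(0.85 × 22.8 × 620) = 191.42 mm.
a = 191.42 > h_f = 160 mm: the block extends into the web. Split into flange-overhang and web parts.
C_f = 0.85 f'_c (b_f − b_w) h_f = 0.85 × 22.8 × (620 − 270) × 160 = 1085280 N.
Remaining web compression depth: a_w = (T − C_f)/(0.85 f'_c b_w) = (2300000 − 1085280)/(0.85 × 22.8 × 270) = 232.14 mm.
M_n = C_f(d − h_f/2) + (T − C_f)(d − a_w/2) = 1085280 × (785 − 80) + 1214720 × (785 − 116.07) = 765.12 + 812.56 = 1577.68 × 10⁶ N·mm.
M_n = 1577.68 kN·m.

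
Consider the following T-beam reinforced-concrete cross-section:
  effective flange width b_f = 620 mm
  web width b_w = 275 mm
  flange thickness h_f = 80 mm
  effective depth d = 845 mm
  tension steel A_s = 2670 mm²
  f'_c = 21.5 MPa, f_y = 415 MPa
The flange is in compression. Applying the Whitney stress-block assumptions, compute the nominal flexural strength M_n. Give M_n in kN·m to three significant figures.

M_n ≈ 880 kN·m

Tension: T = A_s f_y = 2670 × 415 = 1108050 N.
Try a within the flange: a = T/(0.85 f'_c b_f) = 1108050/(0.85 × 21.5 × 620) = 97.79 mm.
a = 97.79 > h_f = 80 mm: the block extends into the web. Split into flange-overhang and web parts.
C_f = 0.85 f'_c (b_f − b_w) h_f = 0.85 × 21.5 × (620 − 275) × 80 = 504390 N.
Remaining web compression depth: a_w = (T − C_f)/(0.85 f'_c b_w) = (1108050 − 504390)/(0.85 × 21.5 × 275) = 120.12 mm.
M_n = C_f(d − h_f/2) + (T − C_f)(d − a_w/2) = 504390 × (845 − 40) + 603660 × (845 − 60.06) = 406.03 + 473.84 = 879.87 × 10⁶ N·mm.
M_n = 879.87 kN·m.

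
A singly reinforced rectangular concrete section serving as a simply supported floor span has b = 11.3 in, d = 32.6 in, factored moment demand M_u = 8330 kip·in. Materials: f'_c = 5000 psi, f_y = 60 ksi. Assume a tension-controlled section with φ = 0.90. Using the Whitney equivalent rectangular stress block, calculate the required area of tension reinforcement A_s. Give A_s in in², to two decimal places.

A_s ≈ 5.26 in²

M_n = M_u/φ = 8330/0.90 = 9255.56 kip·in.
From M_n = 0.85 f'_c a b (d − a/2):
a = d − √(d² − 2M_n/(0.85 f'_c b)) = 32.6 − √(32.6² − 2 × 9255.56/(0.85 × 5 × 11.3)) = 6.575 in.
A_s = 0.85 f'_c a b / f_y = 0.85 × 5 × 6.575 × 11.3 / 60 = 5.263 in².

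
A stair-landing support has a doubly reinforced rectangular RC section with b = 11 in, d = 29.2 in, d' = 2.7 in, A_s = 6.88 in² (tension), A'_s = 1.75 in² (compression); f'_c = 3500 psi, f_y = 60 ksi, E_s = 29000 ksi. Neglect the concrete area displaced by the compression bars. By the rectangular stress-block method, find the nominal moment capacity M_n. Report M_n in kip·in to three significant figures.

Assume both steels yield.
a = (A_s − A'_s) f_y/(0.85 f'_c b) = (6.88 − 1.75) × 60/(0.85 × 3.5 × 11) = 9.406 in.
c = a/β₁ = 9.406/0.85 = 11.066 in; ε'_s = 0.003(c − d')/c = 0.0023 ≥ ε_y = 0.0021, so the compression steel yields.
M_n = (A_s − A'_s) f_y (d − a/2) + A'_s f_y (d − d') = 307.8 × (29.2 − 4.703) + 105 × (29.2 − 2.7) = 7540.2 + 2782.5 = 10322.7 kip·in.

M_n ≈ 10300 kip·in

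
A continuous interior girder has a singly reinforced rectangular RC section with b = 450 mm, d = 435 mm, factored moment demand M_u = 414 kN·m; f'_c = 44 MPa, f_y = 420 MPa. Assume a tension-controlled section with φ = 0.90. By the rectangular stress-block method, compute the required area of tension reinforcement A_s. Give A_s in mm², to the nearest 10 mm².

A_s ≈ 2730 mm²

M_n = M_u/φ = 414/0.90 = 460 kN·m.
With M_n = 0.85 f'_c a b (d − a/2), solve the quadratic for a:
a = d − √(d² − 2M_n/(0.85 f'_c b)) = 435 − √(435² − 2 × 460×10⁶/(0.85 × 44 × 450)) = 68.17 mm.
A_s = 0.85 f'_c a b / f_y = 0.85 × 44 × 68.17 × 450 / 420 = 2731.7 mm².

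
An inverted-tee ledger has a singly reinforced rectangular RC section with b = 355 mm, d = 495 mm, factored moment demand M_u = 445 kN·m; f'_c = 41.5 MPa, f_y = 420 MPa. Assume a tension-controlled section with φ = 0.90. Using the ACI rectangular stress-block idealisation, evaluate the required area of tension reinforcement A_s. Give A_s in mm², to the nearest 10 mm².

M_n = M_u/φ = 445/0.90 = 494.444 kN·m.
With M_n = 0.85 f'_c a b (d − a/2), solve the quadratic for a:
a = d − √(d² − 2M_n/(0.85 f'_c b)) = 495 − √(495² − 2 × 494.444×10⁶/(0.85 × 41.5 × 355)) = 87.50 mm.
A_s = 0.85 f'_c a b / f_y = 0.85 × 41.5 × 87.50 × 355 / 420 = 2608.9 mm².

A_s ≈ 2610 mm²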